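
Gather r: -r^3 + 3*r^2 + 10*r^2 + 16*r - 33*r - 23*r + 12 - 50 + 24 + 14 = -r^3 + 13*r^2 - 40*r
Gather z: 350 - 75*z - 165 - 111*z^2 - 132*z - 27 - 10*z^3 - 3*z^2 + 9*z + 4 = -10*z^3 - 114*z^2 - 198*z + 162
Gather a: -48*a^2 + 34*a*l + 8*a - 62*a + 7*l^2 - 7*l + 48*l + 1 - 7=-48*a^2 + a*(34*l - 54) + 7*l^2 + 41*l - 6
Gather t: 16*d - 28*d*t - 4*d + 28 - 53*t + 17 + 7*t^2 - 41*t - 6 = 12*d + 7*t^2 + t*(-28*d - 94) + 39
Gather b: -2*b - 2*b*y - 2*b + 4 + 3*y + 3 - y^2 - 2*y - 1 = b*(-2*y - 4) - y^2 + y + 6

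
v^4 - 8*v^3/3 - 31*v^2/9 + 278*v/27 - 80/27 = (v - 8/3)*(v - 5/3)*(v - 1/3)*(v + 2)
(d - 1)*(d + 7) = d^2 + 6*d - 7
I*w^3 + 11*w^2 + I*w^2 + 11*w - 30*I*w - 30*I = (w - 6*I)*(w - 5*I)*(I*w + I)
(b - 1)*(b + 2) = b^2 + b - 2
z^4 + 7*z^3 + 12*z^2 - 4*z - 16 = (z - 1)*(z + 2)^2*(z + 4)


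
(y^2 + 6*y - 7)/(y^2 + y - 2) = (y + 7)/(y + 2)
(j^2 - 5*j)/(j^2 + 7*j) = (j - 5)/(j + 7)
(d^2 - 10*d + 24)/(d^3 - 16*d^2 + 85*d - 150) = (d - 4)/(d^2 - 10*d + 25)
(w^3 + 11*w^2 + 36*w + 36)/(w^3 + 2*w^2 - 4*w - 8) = (w^2 + 9*w + 18)/(w^2 - 4)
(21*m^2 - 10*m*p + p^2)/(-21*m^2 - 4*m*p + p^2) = (-3*m + p)/(3*m + p)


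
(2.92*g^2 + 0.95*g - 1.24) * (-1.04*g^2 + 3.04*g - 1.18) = -3.0368*g^4 + 7.8888*g^3 + 0.732*g^2 - 4.8906*g + 1.4632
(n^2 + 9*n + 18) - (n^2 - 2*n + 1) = 11*n + 17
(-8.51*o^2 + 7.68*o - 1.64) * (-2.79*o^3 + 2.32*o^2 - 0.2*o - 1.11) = 23.7429*o^5 - 41.1704*o^4 + 24.0952*o^3 + 4.1053*o^2 - 8.1968*o + 1.8204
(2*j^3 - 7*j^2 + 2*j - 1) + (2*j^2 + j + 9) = 2*j^3 - 5*j^2 + 3*j + 8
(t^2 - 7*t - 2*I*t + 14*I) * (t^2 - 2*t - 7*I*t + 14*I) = t^4 - 9*t^3 - 9*I*t^3 + 81*I*t^2 + 126*t - 126*I*t - 196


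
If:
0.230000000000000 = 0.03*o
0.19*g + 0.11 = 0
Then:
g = -0.58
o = 7.67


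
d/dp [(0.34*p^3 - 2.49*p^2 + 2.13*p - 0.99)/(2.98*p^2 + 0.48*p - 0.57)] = (1.0132*p^4 + 0.3264*p^3 - 8.124*p^2 + 8.739*p - 0.7389)/(8.8804*p^4 + 2.8608*p^3 - 3.1668*p^2 - 0.5472*p + 0.3249)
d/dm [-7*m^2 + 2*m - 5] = 2 - 14*m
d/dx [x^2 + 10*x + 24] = 2*x + 10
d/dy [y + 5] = 1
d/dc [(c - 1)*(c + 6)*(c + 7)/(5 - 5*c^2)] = (-c^2 - 2*c + 29)/(5*(c^2 + 2*c + 1))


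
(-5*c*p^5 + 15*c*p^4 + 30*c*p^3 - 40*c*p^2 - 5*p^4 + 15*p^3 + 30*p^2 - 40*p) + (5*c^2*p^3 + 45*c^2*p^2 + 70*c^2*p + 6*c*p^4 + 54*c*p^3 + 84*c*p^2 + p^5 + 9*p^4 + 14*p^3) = 5*c^2*p^3 + 45*c^2*p^2 + 70*c^2*p - 5*c*p^5 + 21*c*p^4 + 84*c*p^3 + 44*c*p^2 + p^5 + 4*p^4 + 29*p^3 + 30*p^2 - 40*p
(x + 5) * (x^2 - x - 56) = x^3 + 4*x^2 - 61*x - 280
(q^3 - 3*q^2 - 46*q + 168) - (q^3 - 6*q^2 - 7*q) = 3*q^2 - 39*q + 168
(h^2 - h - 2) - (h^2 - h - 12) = 10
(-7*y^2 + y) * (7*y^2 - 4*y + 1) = -49*y^4 + 35*y^3 - 11*y^2 + y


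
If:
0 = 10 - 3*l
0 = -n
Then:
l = 10/3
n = 0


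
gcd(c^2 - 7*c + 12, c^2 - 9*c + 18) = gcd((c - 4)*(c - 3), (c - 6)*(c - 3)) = c - 3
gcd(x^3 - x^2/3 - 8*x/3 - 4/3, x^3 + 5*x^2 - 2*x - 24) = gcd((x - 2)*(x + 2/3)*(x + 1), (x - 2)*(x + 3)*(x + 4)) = x - 2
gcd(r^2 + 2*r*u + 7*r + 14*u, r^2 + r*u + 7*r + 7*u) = r + 7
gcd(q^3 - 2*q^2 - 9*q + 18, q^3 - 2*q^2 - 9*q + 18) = q^3 - 2*q^2 - 9*q + 18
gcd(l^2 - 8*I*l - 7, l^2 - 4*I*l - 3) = l - I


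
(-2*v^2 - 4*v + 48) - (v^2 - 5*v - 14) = -3*v^2 + v + 62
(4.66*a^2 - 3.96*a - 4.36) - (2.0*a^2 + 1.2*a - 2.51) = 2.66*a^2 - 5.16*a - 1.85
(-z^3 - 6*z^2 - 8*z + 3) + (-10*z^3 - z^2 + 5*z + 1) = -11*z^3 - 7*z^2 - 3*z + 4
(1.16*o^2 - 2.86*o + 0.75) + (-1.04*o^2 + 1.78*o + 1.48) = 0.12*o^2 - 1.08*o + 2.23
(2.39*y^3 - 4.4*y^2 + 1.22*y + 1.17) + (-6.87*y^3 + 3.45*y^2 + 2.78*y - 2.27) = -4.48*y^3 - 0.95*y^2 + 4.0*y - 1.1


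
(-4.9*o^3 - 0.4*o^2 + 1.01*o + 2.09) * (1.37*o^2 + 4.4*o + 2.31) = -6.713*o^5 - 22.108*o^4 - 11.6953*o^3 + 6.3833*o^2 + 11.5291*o + 4.8279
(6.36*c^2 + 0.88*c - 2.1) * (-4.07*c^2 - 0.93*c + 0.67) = -25.8852*c^4 - 9.4964*c^3 + 11.9898*c^2 + 2.5426*c - 1.407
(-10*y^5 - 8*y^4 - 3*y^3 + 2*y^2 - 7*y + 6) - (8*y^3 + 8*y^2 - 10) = -10*y^5 - 8*y^4 - 11*y^3 - 6*y^2 - 7*y + 16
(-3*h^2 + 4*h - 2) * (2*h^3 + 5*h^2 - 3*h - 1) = -6*h^5 - 7*h^4 + 25*h^3 - 19*h^2 + 2*h + 2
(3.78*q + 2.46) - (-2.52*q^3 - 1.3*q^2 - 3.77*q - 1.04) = 2.52*q^3 + 1.3*q^2 + 7.55*q + 3.5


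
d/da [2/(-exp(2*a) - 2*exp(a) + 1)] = 4*(exp(a) + 1)*exp(a)/(exp(2*a) + 2*exp(a) - 1)^2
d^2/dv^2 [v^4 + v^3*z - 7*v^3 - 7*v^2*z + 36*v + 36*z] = 12*v^2 + 6*v*z - 42*v - 14*z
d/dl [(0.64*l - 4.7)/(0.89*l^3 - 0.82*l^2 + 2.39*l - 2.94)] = (-1.1392*l^3 + 13.0738*l^2 - 7.708*l + 9.3514)/(0.7921*l^6 - 1.4596*l^5 + 4.9266*l^4 - 9.1528*l^3 + 10.5337*l^2 - 14.0532*l + 8.6436)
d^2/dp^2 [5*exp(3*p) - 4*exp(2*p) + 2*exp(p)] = (45*exp(2*p) - 16*exp(p) + 2)*exp(p)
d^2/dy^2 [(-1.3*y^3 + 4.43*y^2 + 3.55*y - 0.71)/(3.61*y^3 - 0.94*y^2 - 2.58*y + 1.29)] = (106.641566*y^6 + 204.93609*y^5 + 136.895532*y^4 - 219.817046*y^3 - 104.28042*y^2 + 22.355442*y + 27.200166)/(47.045881*y^9 - 36.750522*y^8 - 91.299066*y^7 + 102.133475*y^6 + 38.984832*y^5 - 87.440328*y^4 + 19.619739*y^3 + 21.067506*y^2 - 12.880134*y + 2.146689)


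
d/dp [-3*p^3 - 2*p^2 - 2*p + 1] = -9*p^2 - 4*p - 2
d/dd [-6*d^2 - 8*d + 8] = -12*d - 8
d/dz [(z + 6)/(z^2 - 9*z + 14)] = (z^2 - 9*z - (z + 6)*(2*z - 9) + 14)/(z^2 - 9*z + 14)^2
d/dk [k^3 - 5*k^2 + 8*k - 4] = 3*k^2 - 10*k + 8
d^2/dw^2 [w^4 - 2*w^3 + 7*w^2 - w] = 12*w^2 - 12*w + 14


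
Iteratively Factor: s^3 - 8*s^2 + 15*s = (s)*(s^2 - 8*s + 15) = s*(s - 3)*(s - 5)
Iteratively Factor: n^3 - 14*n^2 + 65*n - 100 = (n - 4)*(n^2 - 10*n + 25) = (n - 5)*(n - 4)*(n - 5)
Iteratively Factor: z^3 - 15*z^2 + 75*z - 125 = (z - 5)*(z^2 - 10*z + 25) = (z - 5)^2*(z - 5)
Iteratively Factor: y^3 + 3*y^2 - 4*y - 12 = (y + 2)*(y^2 + y - 6) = (y + 2)*(y + 3)*(y - 2)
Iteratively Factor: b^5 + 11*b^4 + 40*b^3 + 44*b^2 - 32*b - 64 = (b + 4)*(b^4 + 7*b^3 + 12*b^2 - 4*b - 16) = (b + 4)^2*(b^3 + 3*b^2 - 4) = (b + 2)*(b + 4)^2*(b^2 + b - 2) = (b + 2)^2*(b + 4)^2*(b - 1)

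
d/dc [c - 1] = 1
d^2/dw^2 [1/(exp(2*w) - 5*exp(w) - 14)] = ((5 - 4*exp(w))*(-exp(2*w) + 5*exp(w) + 14) - 2*(2*exp(w) - 5)^2*exp(w))*exp(w)/(-exp(2*w) + 5*exp(w) + 14)^3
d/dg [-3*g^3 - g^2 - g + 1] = -9*g^2 - 2*g - 1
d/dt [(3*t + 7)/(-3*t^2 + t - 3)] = (-9*t^2 + 3*t + (3*t + 7)*(6*t - 1) - 9)/(3*t^2 - t + 3)^2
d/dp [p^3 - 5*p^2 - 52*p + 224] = 3*p^2 - 10*p - 52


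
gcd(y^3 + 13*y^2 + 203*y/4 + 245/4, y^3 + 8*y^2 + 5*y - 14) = y + 7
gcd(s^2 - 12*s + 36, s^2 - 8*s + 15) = 1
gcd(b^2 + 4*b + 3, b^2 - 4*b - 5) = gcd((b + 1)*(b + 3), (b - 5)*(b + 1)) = b + 1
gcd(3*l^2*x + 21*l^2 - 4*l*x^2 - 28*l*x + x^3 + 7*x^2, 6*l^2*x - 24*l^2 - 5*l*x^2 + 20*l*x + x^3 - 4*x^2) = -3*l + x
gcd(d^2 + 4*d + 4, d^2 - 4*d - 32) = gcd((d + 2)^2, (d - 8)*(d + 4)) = 1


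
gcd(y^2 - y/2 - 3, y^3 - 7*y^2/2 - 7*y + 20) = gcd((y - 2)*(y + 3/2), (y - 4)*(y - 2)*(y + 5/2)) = y - 2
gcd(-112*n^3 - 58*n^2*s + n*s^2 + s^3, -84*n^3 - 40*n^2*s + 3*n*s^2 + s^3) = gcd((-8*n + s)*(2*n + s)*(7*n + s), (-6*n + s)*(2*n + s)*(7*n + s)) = 14*n^2 + 9*n*s + s^2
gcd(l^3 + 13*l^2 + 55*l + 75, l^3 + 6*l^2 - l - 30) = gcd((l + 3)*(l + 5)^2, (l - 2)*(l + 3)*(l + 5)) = l^2 + 8*l + 15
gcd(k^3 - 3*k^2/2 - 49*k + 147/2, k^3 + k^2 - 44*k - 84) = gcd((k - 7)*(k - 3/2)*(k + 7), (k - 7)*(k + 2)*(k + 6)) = k - 7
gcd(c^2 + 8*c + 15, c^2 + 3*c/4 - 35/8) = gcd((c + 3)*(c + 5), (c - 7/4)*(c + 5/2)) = 1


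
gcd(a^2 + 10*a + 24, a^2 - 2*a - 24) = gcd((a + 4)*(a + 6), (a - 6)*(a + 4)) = a + 4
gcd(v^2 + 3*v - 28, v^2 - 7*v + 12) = v - 4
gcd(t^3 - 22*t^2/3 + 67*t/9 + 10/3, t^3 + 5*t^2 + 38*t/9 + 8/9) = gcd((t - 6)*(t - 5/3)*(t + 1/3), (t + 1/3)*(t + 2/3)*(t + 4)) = t + 1/3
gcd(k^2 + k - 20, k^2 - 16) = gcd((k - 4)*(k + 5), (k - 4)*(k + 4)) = k - 4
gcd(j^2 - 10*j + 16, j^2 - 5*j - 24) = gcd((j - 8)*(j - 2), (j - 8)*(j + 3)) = j - 8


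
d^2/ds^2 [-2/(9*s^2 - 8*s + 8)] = 4*(81*s^2 - 72*s - 4*(9*s - 4)^2 + 72)/(9*s^2 - 8*s + 8)^3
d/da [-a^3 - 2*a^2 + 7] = a*(-3*a - 4)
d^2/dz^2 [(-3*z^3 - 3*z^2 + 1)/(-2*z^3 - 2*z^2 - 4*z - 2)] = (-18*z^5 - 42*z^4 - 26*z^3 + 6*z)/(z^9 + 3*z^8 + 9*z^7 + 16*z^6 + 24*z^5 + 27*z^4 + 23*z^3 + 15*z^2 + 6*z + 1)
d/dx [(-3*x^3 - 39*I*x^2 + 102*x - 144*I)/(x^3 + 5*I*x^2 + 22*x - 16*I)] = 24*I/(x^2 - 4*I*x - 4)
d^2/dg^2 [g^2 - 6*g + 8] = 2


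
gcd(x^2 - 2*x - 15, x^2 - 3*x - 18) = x + 3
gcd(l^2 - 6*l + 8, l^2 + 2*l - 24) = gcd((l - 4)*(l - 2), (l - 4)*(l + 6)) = l - 4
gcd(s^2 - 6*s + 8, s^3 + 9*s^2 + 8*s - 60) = s - 2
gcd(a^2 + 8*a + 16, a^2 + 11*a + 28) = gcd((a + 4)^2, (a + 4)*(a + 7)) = a + 4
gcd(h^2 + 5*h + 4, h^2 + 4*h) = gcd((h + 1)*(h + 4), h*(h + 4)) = h + 4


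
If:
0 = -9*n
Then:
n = 0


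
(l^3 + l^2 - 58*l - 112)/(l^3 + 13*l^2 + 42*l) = (l^2 - 6*l - 16)/(l*(l + 6))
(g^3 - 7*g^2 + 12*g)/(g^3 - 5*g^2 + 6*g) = (g - 4)/(g - 2)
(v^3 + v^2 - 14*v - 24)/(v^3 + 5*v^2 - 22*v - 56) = (v + 3)/(v + 7)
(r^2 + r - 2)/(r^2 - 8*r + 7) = (r + 2)/(r - 7)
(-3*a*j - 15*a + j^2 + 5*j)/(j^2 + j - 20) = (-3*a + j)/(j - 4)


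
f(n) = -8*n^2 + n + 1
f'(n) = 1 - 16*n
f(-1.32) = -14.26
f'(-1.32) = 22.12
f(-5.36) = -234.20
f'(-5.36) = 86.76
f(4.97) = -191.64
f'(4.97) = -78.52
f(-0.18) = 0.56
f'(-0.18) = 3.88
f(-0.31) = -0.08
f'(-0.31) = 5.96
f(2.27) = -37.95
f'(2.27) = -35.32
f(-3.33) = -91.04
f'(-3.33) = 54.28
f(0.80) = -3.32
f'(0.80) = -11.80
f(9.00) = -638.00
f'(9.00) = -143.00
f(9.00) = -638.00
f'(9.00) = -143.00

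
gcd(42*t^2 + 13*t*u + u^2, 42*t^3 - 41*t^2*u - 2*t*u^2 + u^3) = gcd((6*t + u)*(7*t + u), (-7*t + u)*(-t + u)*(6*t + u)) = 6*t + u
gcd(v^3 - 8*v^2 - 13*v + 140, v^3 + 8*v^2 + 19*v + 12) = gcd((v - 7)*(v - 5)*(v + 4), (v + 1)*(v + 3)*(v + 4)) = v + 4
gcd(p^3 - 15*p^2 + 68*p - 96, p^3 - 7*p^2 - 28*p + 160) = p^2 - 12*p + 32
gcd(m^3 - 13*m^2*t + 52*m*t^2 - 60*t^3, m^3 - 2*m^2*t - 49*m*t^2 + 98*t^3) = -m + 2*t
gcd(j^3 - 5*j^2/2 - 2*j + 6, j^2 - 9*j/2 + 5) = j - 2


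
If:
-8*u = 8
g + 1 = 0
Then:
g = -1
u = -1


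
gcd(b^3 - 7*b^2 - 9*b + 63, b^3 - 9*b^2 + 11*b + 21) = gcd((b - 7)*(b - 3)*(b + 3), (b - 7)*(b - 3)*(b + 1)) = b^2 - 10*b + 21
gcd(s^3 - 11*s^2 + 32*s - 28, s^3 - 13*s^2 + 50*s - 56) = s^2 - 9*s + 14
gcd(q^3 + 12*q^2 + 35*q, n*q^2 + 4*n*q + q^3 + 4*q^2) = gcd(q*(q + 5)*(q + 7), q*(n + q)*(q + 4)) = q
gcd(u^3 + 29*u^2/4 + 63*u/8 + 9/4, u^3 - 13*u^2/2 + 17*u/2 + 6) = u + 1/2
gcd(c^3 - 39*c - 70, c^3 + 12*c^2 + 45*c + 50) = c^2 + 7*c + 10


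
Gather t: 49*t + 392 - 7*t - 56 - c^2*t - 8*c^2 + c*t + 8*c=-8*c^2 + 8*c + t*(-c^2 + c + 42) + 336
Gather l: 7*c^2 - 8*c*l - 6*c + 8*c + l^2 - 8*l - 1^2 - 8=7*c^2 + 2*c + l^2 + l*(-8*c - 8) - 9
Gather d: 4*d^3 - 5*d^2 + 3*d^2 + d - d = 4*d^3 - 2*d^2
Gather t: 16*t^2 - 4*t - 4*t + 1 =16*t^2 - 8*t + 1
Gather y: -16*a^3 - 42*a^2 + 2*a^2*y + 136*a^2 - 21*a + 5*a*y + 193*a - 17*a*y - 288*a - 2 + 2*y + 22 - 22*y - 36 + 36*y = -16*a^3 + 94*a^2 - 116*a + y*(2*a^2 - 12*a + 16) - 16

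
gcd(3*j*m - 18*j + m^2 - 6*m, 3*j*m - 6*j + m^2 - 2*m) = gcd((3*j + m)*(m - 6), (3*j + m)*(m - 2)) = 3*j + m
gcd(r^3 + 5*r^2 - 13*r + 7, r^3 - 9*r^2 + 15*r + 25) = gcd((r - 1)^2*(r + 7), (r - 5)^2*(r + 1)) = 1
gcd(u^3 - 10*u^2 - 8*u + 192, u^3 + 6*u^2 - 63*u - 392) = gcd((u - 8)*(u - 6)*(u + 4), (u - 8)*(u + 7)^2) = u - 8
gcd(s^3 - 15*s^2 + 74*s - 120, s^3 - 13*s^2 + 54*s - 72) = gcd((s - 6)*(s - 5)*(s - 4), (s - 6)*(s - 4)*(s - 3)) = s^2 - 10*s + 24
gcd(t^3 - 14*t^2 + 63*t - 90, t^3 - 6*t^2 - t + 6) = t - 6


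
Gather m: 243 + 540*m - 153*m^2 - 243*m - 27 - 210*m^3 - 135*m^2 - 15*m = -210*m^3 - 288*m^2 + 282*m + 216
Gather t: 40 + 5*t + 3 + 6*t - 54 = 11*t - 11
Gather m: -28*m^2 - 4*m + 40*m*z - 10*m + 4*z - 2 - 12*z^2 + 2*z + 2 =-28*m^2 + m*(40*z - 14) - 12*z^2 + 6*z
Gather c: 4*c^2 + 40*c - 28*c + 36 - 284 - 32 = 4*c^2 + 12*c - 280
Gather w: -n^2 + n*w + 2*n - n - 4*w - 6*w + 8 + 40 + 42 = -n^2 + n + w*(n - 10) + 90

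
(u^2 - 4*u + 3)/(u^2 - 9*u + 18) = (u - 1)/(u - 6)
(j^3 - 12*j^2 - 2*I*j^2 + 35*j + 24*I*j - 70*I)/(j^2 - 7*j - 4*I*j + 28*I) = (j^2 - j*(5 + 2*I) + 10*I)/(j - 4*I)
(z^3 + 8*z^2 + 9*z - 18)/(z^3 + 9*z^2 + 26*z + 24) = (z^2 + 5*z - 6)/(z^2 + 6*z + 8)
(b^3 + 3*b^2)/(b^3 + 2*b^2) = (b + 3)/(b + 2)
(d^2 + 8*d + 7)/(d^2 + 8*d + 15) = (d^2 + 8*d + 7)/(d^2 + 8*d + 15)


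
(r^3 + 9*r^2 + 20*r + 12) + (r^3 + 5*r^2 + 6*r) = 2*r^3 + 14*r^2 + 26*r + 12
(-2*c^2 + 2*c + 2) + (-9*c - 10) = -2*c^2 - 7*c - 8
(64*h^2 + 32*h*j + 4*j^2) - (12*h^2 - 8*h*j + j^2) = 52*h^2 + 40*h*j + 3*j^2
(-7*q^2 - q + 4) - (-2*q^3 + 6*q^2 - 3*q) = 2*q^3 - 13*q^2 + 2*q + 4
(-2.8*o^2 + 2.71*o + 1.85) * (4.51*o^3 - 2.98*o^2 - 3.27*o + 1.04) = -12.628*o^5 + 20.5661*o^4 + 9.4237*o^3 - 17.2867*o^2 - 3.2311*o + 1.924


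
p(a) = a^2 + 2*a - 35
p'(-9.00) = -16.00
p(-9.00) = 28.00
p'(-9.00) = -16.00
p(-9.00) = 28.00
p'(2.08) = 6.16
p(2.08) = -26.51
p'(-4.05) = -6.10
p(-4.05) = -26.70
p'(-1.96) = -1.92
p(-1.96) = -35.08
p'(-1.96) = -1.92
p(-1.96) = -35.08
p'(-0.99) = 0.02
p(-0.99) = -36.00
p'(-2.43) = -2.86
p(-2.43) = -33.96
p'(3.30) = 8.60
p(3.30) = -17.51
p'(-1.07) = -0.14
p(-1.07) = -36.00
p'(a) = 2*a + 2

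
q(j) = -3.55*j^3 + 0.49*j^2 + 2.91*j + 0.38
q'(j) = -10.65*j^2 + 0.98*j + 2.91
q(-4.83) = 397.76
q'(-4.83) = -250.28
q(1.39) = -4.16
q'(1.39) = -16.30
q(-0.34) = -0.41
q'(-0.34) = 1.35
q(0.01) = 0.41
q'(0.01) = 2.92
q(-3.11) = 102.85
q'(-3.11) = -103.15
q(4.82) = -371.74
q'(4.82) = -239.79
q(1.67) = -9.93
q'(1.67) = -25.16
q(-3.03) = 94.82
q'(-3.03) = -97.84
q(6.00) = -731.32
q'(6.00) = -374.61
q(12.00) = -6028.54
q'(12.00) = -1518.93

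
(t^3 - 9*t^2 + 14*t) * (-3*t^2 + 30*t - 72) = -3*t^5 + 57*t^4 - 384*t^3 + 1068*t^2 - 1008*t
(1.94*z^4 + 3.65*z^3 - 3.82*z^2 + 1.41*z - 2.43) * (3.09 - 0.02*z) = -0.0388*z^5 + 5.9216*z^4 + 11.3549*z^3 - 11.832*z^2 + 4.4055*z - 7.5087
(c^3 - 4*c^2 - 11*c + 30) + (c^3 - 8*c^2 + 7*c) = 2*c^3 - 12*c^2 - 4*c + 30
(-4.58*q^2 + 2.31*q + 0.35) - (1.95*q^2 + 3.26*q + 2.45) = -6.53*q^2 - 0.95*q - 2.1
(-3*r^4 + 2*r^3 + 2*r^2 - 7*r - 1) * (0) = 0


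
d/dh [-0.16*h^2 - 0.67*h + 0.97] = -0.32*h - 0.67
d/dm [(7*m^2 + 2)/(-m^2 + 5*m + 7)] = (35*m^2 + 102*m - 10)/(m^4 - 10*m^3 + 11*m^2 + 70*m + 49)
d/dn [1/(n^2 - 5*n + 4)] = (5 - 2*n)/(n^2 - 5*n + 4)^2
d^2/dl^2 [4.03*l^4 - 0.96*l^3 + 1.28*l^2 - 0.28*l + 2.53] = 48.36*l^2 - 5.76*l + 2.56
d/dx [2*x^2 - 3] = 4*x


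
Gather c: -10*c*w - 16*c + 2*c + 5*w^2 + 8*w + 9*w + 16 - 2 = c*(-10*w - 14) + 5*w^2 + 17*w + 14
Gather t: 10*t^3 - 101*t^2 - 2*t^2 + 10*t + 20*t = 10*t^3 - 103*t^2 + 30*t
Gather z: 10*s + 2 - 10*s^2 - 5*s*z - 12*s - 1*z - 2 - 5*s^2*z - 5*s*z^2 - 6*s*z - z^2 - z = -10*s^2 - 2*s + z^2*(-5*s - 1) + z*(-5*s^2 - 11*s - 2)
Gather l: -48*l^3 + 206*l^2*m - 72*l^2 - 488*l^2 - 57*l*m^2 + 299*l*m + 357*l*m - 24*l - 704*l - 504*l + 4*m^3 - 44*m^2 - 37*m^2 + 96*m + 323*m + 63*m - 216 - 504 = -48*l^3 + l^2*(206*m - 560) + l*(-57*m^2 + 656*m - 1232) + 4*m^3 - 81*m^2 + 482*m - 720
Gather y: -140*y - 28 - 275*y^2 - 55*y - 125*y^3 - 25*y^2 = -125*y^3 - 300*y^2 - 195*y - 28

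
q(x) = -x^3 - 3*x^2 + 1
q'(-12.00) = -360.00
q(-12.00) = 1297.00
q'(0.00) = 0.00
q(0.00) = 1.00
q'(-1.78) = 1.17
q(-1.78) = -2.87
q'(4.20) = -78.12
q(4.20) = -126.01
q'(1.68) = -18.55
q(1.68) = -12.21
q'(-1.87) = 0.73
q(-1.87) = -2.95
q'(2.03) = -24.54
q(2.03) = -19.73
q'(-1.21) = 2.87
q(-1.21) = -1.62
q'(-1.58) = 1.99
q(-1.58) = -2.54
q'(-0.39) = 1.88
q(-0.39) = 0.60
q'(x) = -3*x^2 - 6*x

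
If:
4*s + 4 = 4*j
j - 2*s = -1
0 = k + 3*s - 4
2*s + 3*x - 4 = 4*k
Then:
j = 3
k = -2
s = 2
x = -8/3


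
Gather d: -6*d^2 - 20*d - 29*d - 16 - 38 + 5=-6*d^2 - 49*d - 49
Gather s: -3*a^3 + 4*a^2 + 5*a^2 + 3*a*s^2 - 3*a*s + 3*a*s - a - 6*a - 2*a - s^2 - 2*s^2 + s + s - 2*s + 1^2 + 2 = -3*a^3 + 9*a^2 - 9*a + s^2*(3*a - 3) + 3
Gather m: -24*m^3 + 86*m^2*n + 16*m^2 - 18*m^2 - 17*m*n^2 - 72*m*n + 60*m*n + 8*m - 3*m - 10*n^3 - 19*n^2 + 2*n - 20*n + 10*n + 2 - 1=-24*m^3 + m^2*(86*n - 2) + m*(-17*n^2 - 12*n + 5) - 10*n^3 - 19*n^2 - 8*n + 1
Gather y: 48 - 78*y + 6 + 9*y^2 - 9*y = 9*y^2 - 87*y + 54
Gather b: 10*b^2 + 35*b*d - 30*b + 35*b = 10*b^2 + b*(35*d + 5)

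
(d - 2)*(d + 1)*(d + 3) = d^3 + 2*d^2 - 5*d - 6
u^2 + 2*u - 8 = (u - 2)*(u + 4)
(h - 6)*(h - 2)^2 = h^3 - 10*h^2 + 28*h - 24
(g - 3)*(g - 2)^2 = g^3 - 7*g^2 + 16*g - 12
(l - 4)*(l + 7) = l^2 + 3*l - 28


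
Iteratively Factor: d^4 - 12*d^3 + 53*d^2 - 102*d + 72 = (d - 2)*(d^3 - 10*d^2 + 33*d - 36) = (d - 3)*(d - 2)*(d^2 - 7*d + 12) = (d - 4)*(d - 3)*(d - 2)*(d - 3)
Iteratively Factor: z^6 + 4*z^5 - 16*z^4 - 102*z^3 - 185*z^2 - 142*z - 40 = (z + 4)*(z^5 - 16*z^3 - 38*z^2 - 33*z - 10) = (z - 5)*(z + 4)*(z^4 + 5*z^3 + 9*z^2 + 7*z + 2) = (z - 5)*(z + 1)*(z + 4)*(z^3 + 4*z^2 + 5*z + 2) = (z - 5)*(z + 1)^2*(z + 4)*(z^2 + 3*z + 2) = (z - 5)*(z + 1)^2*(z + 2)*(z + 4)*(z + 1)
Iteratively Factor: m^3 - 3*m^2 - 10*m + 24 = (m - 2)*(m^2 - m - 12) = (m - 2)*(m + 3)*(m - 4)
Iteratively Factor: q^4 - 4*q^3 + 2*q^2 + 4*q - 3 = (q - 3)*(q^3 - q^2 - q + 1) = (q - 3)*(q + 1)*(q^2 - 2*q + 1) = (q - 3)*(q - 1)*(q + 1)*(q - 1)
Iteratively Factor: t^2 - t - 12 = (t + 3)*(t - 4)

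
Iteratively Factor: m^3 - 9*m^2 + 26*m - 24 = (m - 4)*(m^2 - 5*m + 6) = (m - 4)*(m - 2)*(m - 3)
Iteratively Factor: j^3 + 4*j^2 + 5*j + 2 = (j + 1)*(j^2 + 3*j + 2) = (j + 1)*(j + 2)*(j + 1)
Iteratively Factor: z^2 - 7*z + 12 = (z - 3)*(z - 4)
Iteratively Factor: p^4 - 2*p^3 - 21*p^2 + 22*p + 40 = (p - 2)*(p^3 - 21*p - 20) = (p - 5)*(p - 2)*(p^2 + 5*p + 4) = (p - 5)*(p - 2)*(p + 4)*(p + 1)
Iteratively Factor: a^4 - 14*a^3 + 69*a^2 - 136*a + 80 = (a - 5)*(a^3 - 9*a^2 + 24*a - 16) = (a - 5)*(a - 1)*(a^2 - 8*a + 16) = (a - 5)*(a - 4)*(a - 1)*(a - 4)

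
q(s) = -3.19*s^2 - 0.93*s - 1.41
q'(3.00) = -20.07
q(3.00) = -32.91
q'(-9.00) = 56.49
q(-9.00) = -251.43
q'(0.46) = -3.86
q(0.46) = -2.51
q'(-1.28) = 7.24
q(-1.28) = -5.45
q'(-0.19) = 0.28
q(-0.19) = -1.35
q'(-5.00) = 30.97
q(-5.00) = -76.51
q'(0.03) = -1.12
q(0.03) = -1.44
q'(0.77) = -5.84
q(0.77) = -4.02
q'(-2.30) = 13.74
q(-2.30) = -16.15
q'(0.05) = -1.25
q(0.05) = -1.46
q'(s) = -6.38*s - 0.93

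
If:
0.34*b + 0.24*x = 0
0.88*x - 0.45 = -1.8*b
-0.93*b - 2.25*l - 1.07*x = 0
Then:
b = 0.81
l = 0.21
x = -1.15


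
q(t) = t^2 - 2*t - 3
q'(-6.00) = -14.00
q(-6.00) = 45.00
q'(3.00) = 4.00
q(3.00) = 0.00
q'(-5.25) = -12.50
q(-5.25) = 35.06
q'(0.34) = -1.32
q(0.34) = -3.56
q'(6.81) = 11.62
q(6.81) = 29.76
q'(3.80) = 5.60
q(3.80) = 3.84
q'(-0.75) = -3.50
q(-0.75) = -0.94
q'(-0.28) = -2.56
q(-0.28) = -2.36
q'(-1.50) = -5.00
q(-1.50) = 2.25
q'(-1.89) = -5.78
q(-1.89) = 4.35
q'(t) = 2*t - 2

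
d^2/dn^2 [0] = 0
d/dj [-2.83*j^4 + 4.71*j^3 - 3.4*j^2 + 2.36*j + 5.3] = -11.32*j^3 + 14.13*j^2 - 6.8*j + 2.36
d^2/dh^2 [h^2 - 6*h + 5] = 2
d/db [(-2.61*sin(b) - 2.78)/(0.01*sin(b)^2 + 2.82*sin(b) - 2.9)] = (0.0261*sin(b)^2 + 0.0556000000000001*sin(b) + 15.4086)*cos(b)/(0.0001*sin(b)^4 + 0.0564*sin(b)^3 + 7.8944*sin(b)^2 - 16.356*sin(b) + 8.41)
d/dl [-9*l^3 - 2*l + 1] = -27*l^2 - 2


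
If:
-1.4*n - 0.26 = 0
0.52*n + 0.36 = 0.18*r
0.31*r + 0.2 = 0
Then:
No Solution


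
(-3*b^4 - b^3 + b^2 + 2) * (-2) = 6*b^4 + 2*b^3 - 2*b^2 - 4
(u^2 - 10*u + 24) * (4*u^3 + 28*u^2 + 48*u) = 4*u^5 - 12*u^4 - 136*u^3 + 192*u^2 + 1152*u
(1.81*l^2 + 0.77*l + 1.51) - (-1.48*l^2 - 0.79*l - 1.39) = 3.29*l^2 + 1.56*l + 2.9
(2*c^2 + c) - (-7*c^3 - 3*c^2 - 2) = 7*c^3 + 5*c^2 + c + 2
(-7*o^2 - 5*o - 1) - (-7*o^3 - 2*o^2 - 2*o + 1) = 7*o^3 - 5*o^2 - 3*o - 2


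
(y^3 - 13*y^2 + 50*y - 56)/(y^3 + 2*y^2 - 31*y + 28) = (y^2 - 9*y + 14)/(y^2 + 6*y - 7)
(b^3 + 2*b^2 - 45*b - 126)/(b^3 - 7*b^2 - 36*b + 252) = (b + 3)/(b - 6)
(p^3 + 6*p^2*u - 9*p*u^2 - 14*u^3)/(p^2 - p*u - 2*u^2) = p + 7*u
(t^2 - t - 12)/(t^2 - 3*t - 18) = (t - 4)/(t - 6)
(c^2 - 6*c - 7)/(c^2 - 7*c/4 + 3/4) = 4*(c^2 - 6*c - 7)/(4*c^2 - 7*c + 3)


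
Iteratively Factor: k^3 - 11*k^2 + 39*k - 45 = (k - 3)*(k^2 - 8*k + 15) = (k - 3)^2*(k - 5)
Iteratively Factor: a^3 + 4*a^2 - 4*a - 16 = (a - 2)*(a^2 + 6*a + 8) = (a - 2)*(a + 2)*(a + 4)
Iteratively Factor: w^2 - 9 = (w + 3)*(w - 3)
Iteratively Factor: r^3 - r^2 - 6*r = (r)*(r^2 - r - 6) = r*(r + 2)*(r - 3)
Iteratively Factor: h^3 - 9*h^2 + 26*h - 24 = (h - 2)*(h^2 - 7*h + 12) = (h - 3)*(h - 2)*(h - 4)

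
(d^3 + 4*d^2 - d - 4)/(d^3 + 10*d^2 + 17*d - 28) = (d + 1)/(d + 7)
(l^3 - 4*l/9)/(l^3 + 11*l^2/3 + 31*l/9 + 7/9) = l*(9*l^2 - 4)/(9*l^3 + 33*l^2 + 31*l + 7)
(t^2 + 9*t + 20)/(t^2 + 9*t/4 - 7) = 4*(t + 5)/(4*t - 7)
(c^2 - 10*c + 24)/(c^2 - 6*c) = (c - 4)/c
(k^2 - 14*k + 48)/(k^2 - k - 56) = (k - 6)/(k + 7)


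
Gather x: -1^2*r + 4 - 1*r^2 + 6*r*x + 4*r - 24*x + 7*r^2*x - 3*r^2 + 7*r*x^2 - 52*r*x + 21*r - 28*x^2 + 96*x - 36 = -4*r^2 + 24*r + x^2*(7*r - 28) + x*(7*r^2 - 46*r + 72) - 32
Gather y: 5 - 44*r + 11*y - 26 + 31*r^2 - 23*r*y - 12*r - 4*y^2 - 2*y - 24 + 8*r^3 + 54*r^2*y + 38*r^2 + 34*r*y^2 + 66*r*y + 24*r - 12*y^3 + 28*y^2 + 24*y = 8*r^3 + 69*r^2 - 32*r - 12*y^3 + y^2*(34*r + 24) + y*(54*r^2 + 43*r + 33) - 45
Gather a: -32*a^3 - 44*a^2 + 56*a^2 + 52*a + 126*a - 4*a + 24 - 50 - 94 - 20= -32*a^3 + 12*a^2 + 174*a - 140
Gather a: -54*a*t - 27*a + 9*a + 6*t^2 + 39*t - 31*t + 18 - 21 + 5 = a*(-54*t - 18) + 6*t^2 + 8*t + 2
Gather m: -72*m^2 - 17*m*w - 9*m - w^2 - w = -72*m^2 + m*(-17*w - 9) - w^2 - w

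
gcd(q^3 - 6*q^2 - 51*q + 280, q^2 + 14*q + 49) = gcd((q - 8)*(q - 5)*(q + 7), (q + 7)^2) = q + 7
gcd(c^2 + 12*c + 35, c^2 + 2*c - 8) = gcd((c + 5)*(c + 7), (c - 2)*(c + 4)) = 1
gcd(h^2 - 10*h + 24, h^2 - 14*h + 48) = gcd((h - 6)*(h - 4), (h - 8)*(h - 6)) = h - 6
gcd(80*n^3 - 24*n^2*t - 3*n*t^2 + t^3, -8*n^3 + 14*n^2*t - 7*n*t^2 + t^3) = -4*n + t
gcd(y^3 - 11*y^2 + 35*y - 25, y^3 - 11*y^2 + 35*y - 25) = y^3 - 11*y^2 + 35*y - 25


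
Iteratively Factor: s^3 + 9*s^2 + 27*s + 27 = (s + 3)*(s^2 + 6*s + 9) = (s + 3)^2*(s + 3)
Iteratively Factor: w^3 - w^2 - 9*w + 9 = (w - 3)*(w^2 + 2*w - 3) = (w - 3)*(w - 1)*(w + 3)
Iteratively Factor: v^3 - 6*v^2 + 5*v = (v)*(v^2 - 6*v + 5) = v*(v - 5)*(v - 1)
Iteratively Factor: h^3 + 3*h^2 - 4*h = (h - 1)*(h^2 + 4*h) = h*(h - 1)*(h + 4)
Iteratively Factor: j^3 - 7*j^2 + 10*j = (j - 5)*(j^2 - 2*j) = (j - 5)*(j - 2)*(j)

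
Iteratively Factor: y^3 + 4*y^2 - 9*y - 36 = (y - 3)*(y^2 + 7*y + 12) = (y - 3)*(y + 4)*(y + 3)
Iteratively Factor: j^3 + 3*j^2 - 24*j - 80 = (j + 4)*(j^2 - j - 20) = (j - 5)*(j + 4)*(j + 4)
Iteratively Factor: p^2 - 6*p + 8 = (p - 4)*(p - 2)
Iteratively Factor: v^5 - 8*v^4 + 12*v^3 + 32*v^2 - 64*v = (v - 4)*(v^4 - 4*v^3 - 4*v^2 + 16*v) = (v - 4)^2*(v^3 - 4*v) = v*(v - 4)^2*(v^2 - 4) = v*(v - 4)^2*(v + 2)*(v - 2)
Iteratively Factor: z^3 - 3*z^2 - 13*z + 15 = (z + 3)*(z^2 - 6*z + 5) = (z - 5)*(z + 3)*(z - 1)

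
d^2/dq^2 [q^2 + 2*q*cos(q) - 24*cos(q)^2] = -2*q*cos(q) - 96*sin(q)^2 - 4*sin(q) + 50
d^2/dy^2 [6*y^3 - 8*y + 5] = 36*y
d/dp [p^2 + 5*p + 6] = 2*p + 5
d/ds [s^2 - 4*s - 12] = 2*s - 4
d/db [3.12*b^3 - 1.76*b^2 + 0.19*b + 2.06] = 9.36*b^2 - 3.52*b + 0.19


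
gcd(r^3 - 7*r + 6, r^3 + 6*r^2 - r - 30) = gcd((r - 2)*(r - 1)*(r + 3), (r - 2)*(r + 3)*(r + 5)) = r^2 + r - 6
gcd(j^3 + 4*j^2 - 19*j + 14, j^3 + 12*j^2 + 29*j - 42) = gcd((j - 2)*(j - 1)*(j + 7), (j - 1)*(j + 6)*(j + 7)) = j^2 + 6*j - 7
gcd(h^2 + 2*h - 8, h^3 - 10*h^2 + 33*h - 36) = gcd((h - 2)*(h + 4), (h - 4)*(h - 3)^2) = 1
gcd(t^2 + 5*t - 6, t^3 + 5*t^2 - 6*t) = t^2 + 5*t - 6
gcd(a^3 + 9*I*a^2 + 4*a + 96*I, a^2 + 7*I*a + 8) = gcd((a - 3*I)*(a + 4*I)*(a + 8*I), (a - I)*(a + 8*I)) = a + 8*I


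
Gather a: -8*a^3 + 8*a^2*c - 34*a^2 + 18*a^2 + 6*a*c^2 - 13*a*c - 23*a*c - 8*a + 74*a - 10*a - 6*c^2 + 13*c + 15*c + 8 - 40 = -8*a^3 + a^2*(8*c - 16) + a*(6*c^2 - 36*c + 56) - 6*c^2 + 28*c - 32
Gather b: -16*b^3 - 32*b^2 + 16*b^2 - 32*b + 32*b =-16*b^3 - 16*b^2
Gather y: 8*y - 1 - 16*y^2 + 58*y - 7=-16*y^2 + 66*y - 8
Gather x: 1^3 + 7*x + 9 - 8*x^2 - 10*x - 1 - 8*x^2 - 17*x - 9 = -16*x^2 - 20*x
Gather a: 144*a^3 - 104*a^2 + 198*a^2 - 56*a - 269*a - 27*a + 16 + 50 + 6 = 144*a^3 + 94*a^2 - 352*a + 72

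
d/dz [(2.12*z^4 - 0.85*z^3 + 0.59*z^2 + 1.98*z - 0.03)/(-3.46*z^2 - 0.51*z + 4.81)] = (-14.6704*z^5 - 0.302600000000002*z^4 + 41.6558*z^3 - 5.7156*z^2 + 5.4682*z + 9.5085)/(11.9716*z^4 + 3.5292*z^3 - 33.0251*z^2 - 4.9062*z + 23.1361)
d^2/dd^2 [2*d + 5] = 0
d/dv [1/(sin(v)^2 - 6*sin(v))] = 2*(3 - sin(v))*cos(v)/((sin(v) - 6)^2*sin(v)^2)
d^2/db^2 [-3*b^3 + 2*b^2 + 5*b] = 4 - 18*b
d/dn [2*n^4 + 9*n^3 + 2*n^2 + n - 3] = 8*n^3 + 27*n^2 + 4*n + 1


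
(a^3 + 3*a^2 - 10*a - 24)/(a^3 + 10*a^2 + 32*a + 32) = (a - 3)/(a + 4)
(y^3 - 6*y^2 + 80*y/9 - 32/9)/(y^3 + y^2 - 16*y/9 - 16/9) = (3*y^2 - 14*y + 8)/(3*y^2 + 7*y + 4)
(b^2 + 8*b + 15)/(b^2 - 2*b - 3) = (b^2 + 8*b + 15)/(b^2 - 2*b - 3)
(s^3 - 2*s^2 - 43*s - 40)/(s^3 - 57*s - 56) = (s + 5)/(s + 7)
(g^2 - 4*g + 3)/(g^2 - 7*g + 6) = (g - 3)/(g - 6)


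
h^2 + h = h*(h + 1)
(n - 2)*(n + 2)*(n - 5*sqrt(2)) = n^3 - 5*sqrt(2)*n^2 - 4*n + 20*sqrt(2)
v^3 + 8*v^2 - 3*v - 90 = (v - 3)*(v + 5)*(v + 6)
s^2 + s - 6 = (s - 2)*(s + 3)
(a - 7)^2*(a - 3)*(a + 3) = a^4 - 14*a^3 + 40*a^2 + 126*a - 441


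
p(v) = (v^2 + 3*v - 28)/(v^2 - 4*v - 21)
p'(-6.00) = -0.34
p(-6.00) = -0.26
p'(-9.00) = -0.09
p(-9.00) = 0.27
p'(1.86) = -0.28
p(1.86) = 0.76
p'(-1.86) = -2.21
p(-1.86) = 2.98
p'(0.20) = -0.36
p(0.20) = 1.26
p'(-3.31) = -29.18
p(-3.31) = -8.44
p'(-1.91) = -2.41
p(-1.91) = 3.10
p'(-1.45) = -1.22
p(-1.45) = 2.31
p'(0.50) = -0.33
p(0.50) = 1.15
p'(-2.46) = -9.65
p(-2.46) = 5.74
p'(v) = (4 - 2*v)*(v^2 + 3*v - 28)/(v^2 - 4*v - 21)^2 + (2*v + 3)/(v^2 - 4*v - 21)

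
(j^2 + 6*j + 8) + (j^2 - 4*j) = 2*j^2 + 2*j + 8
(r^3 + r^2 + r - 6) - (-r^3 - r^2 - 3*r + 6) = 2*r^3 + 2*r^2 + 4*r - 12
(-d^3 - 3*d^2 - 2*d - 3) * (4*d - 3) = -4*d^4 - 9*d^3 + d^2 - 6*d + 9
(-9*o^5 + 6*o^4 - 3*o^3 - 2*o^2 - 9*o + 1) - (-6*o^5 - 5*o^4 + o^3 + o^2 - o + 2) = -3*o^5 + 11*o^4 - 4*o^3 - 3*o^2 - 8*o - 1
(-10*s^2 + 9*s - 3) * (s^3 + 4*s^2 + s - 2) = -10*s^5 - 31*s^4 + 23*s^3 + 17*s^2 - 21*s + 6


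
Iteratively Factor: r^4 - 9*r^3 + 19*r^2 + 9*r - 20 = (r - 1)*(r^3 - 8*r^2 + 11*r + 20) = (r - 4)*(r - 1)*(r^2 - 4*r - 5) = (r - 4)*(r - 1)*(r + 1)*(r - 5)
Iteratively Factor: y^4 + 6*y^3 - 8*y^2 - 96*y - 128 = (y + 2)*(y^3 + 4*y^2 - 16*y - 64) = (y - 4)*(y + 2)*(y^2 + 8*y + 16) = (y - 4)*(y + 2)*(y + 4)*(y + 4)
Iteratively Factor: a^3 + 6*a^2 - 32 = (a - 2)*(a^2 + 8*a + 16) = (a - 2)*(a + 4)*(a + 4)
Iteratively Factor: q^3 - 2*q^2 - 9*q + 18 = (q - 2)*(q^2 - 9) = (q - 2)*(q + 3)*(q - 3)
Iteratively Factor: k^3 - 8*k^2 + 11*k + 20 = (k - 4)*(k^2 - 4*k - 5) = (k - 5)*(k - 4)*(k + 1)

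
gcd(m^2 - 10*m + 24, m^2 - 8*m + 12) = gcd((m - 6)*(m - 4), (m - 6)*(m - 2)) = m - 6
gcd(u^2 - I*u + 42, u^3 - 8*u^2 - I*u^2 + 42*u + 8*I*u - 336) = u^2 - I*u + 42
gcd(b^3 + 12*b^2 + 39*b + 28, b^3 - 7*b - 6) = b + 1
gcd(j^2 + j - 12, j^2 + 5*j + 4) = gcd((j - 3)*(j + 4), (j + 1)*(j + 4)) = j + 4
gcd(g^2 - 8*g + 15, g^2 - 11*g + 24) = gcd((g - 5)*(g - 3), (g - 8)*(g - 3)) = g - 3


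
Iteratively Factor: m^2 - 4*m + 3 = (m - 3)*(m - 1)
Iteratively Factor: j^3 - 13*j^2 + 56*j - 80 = (j - 4)*(j^2 - 9*j + 20) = (j - 5)*(j - 4)*(j - 4)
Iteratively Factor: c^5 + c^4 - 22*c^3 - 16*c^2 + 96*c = (c - 4)*(c^4 + 5*c^3 - 2*c^2 - 24*c) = (c - 4)*(c + 4)*(c^3 + c^2 - 6*c) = c*(c - 4)*(c + 4)*(c^2 + c - 6) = c*(c - 4)*(c - 2)*(c + 4)*(c + 3)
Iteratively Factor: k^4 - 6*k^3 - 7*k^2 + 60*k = (k)*(k^3 - 6*k^2 - 7*k + 60) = k*(k - 5)*(k^2 - k - 12) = k*(k - 5)*(k + 3)*(k - 4)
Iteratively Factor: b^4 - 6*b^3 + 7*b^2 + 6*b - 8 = (b - 1)*(b^3 - 5*b^2 + 2*b + 8) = (b - 1)*(b + 1)*(b^2 - 6*b + 8) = (b - 4)*(b - 1)*(b + 1)*(b - 2)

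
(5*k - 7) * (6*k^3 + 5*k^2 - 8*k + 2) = 30*k^4 - 17*k^3 - 75*k^2 + 66*k - 14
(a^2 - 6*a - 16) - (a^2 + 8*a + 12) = -14*a - 28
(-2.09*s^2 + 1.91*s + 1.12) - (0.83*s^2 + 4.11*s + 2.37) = -2.92*s^2 - 2.2*s - 1.25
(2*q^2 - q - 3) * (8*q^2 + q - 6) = 16*q^4 - 6*q^3 - 37*q^2 + 3*q + 18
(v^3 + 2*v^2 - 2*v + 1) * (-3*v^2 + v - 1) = -3*v^5 - 5*v^4 + 7*v^3 - 7*v^2 + 3*v - 1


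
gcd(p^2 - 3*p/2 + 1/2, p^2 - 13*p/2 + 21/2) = 1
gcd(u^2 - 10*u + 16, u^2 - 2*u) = u - 2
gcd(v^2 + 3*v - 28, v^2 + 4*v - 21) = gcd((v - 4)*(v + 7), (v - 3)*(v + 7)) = v + 7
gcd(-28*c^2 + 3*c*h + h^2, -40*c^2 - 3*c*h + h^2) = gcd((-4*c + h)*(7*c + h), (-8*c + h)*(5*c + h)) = 1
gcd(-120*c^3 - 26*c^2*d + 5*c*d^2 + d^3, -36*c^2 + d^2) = 6*c + d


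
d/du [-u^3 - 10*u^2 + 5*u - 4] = -3*u^2 - 20*u + 5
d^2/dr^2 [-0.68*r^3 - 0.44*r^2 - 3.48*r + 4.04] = -4.08*r - 0.88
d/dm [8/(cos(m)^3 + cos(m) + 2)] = 8*(3*cos(m)^2 + 1)*sin(m)/(cos(m)^3 + cos(m) + 2)^2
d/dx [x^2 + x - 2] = 2*x + 1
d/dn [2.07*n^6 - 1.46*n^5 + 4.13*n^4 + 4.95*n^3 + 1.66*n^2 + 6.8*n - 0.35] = 12.42*n^5 - 7.3*n^4 + 16.52*n^3 + 14.85*n^2 + 3.32*n + 6.8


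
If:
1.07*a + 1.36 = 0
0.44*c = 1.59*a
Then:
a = -1.27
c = -4.59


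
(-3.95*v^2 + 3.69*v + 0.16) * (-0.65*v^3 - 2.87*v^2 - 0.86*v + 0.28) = 2.5675*v^5 + 8.938*v^4 - 7.2973*v^3 - 4.7386*v^2 + 0.8956*v + 0.0448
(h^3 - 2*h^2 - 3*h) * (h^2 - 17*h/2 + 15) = h^5 - 21*h^4/2 + 29*h^3 - 9*h^2/2 - 45*h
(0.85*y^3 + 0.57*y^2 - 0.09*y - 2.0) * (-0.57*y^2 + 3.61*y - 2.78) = -0.4845*y^5 + 2.7436*y^4 - 0.254*y^3 - 0.7695*y^2 - 6.9698*y + 5.56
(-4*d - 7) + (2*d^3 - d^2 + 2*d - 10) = 2*d^3 - d^2 - 2*d - 17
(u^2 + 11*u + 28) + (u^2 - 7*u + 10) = 2*u^2 + 4*u + 38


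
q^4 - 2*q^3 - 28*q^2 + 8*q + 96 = (q - 6)*(q - 2)*(q + 2)*(q + 4)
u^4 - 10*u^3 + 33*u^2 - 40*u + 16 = (u - 4)^2*(u - 1)^2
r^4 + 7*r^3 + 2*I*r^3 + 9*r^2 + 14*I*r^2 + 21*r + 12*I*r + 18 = (r + 6)*(r + 3*I)*(-I*r - I)*(I*r + 1)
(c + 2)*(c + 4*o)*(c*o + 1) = c^3*o + 4*c^2*o^2 + 2*c^2*o + c^2 + 8*c*o^2 + 4*c*o + 2*c + 8*o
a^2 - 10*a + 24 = (a - 6)*(a - 4)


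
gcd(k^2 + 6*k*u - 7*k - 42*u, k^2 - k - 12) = 1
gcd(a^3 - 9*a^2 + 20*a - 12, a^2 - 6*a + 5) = a - 1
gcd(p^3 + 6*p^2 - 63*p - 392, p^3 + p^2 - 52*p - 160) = p - 8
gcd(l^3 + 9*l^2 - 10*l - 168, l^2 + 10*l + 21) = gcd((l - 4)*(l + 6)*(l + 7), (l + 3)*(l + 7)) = l + 7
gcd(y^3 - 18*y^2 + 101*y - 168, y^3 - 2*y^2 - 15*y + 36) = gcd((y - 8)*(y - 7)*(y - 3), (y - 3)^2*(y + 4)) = y - 3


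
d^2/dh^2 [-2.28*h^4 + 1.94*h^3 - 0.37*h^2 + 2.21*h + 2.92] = -27.36*h^2 + 11.64*h - 0.74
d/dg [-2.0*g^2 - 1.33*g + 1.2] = -4.0*g - 1.33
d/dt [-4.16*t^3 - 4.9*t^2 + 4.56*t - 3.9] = -12.48*t^2 - 9.8*t + 4.56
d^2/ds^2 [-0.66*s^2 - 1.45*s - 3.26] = -1.32000000000000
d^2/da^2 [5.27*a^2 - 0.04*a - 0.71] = 10.5400000000000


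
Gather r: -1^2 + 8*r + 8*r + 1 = 16*r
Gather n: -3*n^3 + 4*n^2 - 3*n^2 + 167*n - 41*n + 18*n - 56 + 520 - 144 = -3*n^3 + n^2 + 144*n + 320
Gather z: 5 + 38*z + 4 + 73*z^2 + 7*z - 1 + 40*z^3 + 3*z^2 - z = 40*z^3 + 76*z^2 + 44*z + 8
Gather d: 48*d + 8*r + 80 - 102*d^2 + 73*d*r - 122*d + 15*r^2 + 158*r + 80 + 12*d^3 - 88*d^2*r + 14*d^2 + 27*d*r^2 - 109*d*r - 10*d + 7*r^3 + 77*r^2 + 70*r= 12*d^3 + d^2*(-88*r - 88) + d*(27*r^2 - 36*r - 84) + 7*r^3 + 92*r^2 + 236*r + 160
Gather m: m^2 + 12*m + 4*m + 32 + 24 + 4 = m^2 + 16*m + 60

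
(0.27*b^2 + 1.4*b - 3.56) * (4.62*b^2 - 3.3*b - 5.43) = 1.2474*b^4 + 5.577*b^3 - 22.5333*b^2 + 4.146*b + 19.3308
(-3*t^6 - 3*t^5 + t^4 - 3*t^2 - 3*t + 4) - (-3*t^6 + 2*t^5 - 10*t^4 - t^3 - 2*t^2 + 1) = -5*t^5 + 11*t^4 + t^3 - t^2 - 3*t + 3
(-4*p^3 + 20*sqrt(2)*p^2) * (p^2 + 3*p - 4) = -4*p^5 - 12*p^4 + 20*sqrt(2)*p^4 + 16*p^3 + 60*sqrt(2)*p^3 - 80*sqrt(2)*p^2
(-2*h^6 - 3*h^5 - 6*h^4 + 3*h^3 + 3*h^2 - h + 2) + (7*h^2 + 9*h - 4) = -2*h^6 - 3*h^5 - 6*h^4 + 3*h^3 + 10*h^2 + 8*h - 2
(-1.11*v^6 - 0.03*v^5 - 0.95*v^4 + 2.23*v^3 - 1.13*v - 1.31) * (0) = 0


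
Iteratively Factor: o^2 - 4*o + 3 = (o - 3)*(o - 1)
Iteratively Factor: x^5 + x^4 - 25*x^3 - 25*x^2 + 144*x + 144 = (x + 3)*(x^4 - 2*x^3 - 19*x^2 + 32*x + 48) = (x - 3)*(x + 3)*(x^3 + x^2 - 16*x - 16) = (x - 3)*(x + 3)*(x + 4)*(x^2 - 3*x - 4) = (x - 4)*(x - 3)*(x + 3)*(x + 4)*(x + 1)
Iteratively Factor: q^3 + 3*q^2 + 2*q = (q + 1)*(q^2 + 2*q) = q*(q + 1)*(q + 2)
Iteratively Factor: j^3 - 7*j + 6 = (j - 1)*(j^2 + j - 6) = (j - 1)*(j + 3)*(j - 2)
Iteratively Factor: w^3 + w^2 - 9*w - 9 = (w + 1)*(w^2 - 9) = (w - 3)*(w + 1)*(w + 3)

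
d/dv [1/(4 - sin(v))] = cos(v)/(sin(v) - 4)^2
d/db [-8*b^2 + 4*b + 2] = 4 - 16*b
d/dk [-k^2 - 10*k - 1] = -2*k - 10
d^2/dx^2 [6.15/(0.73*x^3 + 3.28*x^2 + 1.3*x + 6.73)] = (-(26.937*x + 40.344)*(0.73*x^3 + 3.28*x^2 + 1.3*x + 6.73) + 6.15*(2.19*x^2 + 6.56*x + 1.3)*(4.38*x^2 + 13.12*x + 2.6))/(0.73*x^3 + 3.28*x^2 + 1.3*x + 6.73)^3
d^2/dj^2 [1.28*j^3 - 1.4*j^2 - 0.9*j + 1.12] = 7.68*j - 2.8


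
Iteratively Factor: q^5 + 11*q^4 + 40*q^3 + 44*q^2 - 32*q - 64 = (q + 4)*(q^4 + 7*q^3 + 12*q^2 - 4*q - 16) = (q - 1)*(q + 4)*(q^3 + 8*q^2 + 20*q + 16) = (q - 1)*(q + 2)*(q + 4)*(q^2 + 6*q + 8) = (q - 1)*(q + 2)*(q + 4)^2*(q + 2)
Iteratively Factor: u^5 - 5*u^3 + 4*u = (u)*(u^4 - 5*u^2 + 4) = u*(u + 1)*(u^3 - u^2 - 4*u + 4) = u*(u + 1)*(u + 2)*(u^2 - 3*u + 2) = u*(u - 1)*(u + 1)*(u + 2)*(u - 2)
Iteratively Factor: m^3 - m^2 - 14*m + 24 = (m - 2)*(m^2 + m - 12) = (m - 2)*(m + 4)*(m - 3)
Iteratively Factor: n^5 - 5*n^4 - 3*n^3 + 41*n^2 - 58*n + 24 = (n - 1)*(n^4 - 4*n^3 - 7*n^2 + 34*n - 24) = (n - 1)^2*(n^3 - 3*n^2 - 10*n + 24) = (n - 2)*(n - 1)^2*(n^2 - n - 12) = (n - 2)*(n - 1)^2*(n + 3)*(n - 4)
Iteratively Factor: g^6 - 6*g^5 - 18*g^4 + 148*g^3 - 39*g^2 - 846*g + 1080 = (g - 3)*(g^5 - 3*g^4 - 27*g^3 + 67*g^2 + 162*g - 360) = (g - 3)*(g - 2)*(g^4 - g^3 - 29*g^2 + 9*g + 180) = (g - 3)*(g - 2)*(g + 3)*(g^3 - 4*g^2 - 17*g + 60) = (g - 5)*(g - 3)*(g - 2)*(g + 3)*(g^2 + g - 12) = (g - 5)*(g - 3)^2*(g - 2)*(g + 3)*(g + 4)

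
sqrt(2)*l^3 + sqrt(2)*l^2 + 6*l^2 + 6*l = l*(l + 3*sqrt(2))*(sqrt(2)*l + sqrt(2))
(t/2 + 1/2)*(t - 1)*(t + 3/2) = t^3/2 + 3*t^2/4 - t/2 - 3/4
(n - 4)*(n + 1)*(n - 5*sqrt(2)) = n^3 - 5*sqrt(2)*n^2 - 3*n^2 - 4*n + 15*sqrt(2)*n + 20*sqrt(2)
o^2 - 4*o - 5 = (o - 5)*(o + 1)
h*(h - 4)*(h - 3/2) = h^3 - 11*h^2/2 + 6*h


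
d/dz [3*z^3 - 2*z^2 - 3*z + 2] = 9*z^2 - 4*z - 3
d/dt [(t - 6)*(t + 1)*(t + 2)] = 3*t^2 - 6*t - 16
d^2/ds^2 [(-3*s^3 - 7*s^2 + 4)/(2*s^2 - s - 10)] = -154/(8*s^3 - 60*s^2 + 150*s - 125)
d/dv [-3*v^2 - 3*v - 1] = -6*v - 3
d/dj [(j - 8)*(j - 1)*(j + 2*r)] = 3*j^2 + 4*j*r - 18*j - 18*r + 8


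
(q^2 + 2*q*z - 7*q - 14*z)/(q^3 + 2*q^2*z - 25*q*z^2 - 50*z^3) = (7 - q)/(-q^2 + 25*z^2)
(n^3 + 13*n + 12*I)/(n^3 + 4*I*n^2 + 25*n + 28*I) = (n + 3*I)/(n + 7*I)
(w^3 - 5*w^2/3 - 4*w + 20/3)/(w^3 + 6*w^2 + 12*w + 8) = (3*w^2 - 11*w + 10)/(3*(w^2 + 4*w + 4))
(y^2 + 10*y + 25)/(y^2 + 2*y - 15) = (y + 5)/(y - 3)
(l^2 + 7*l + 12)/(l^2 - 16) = (l + 3)/(l - 4)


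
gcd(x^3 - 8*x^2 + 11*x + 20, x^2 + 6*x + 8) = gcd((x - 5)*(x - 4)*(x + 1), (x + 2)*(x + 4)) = 1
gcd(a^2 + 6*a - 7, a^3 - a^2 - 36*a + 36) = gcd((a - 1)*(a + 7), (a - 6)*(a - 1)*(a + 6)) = a - 1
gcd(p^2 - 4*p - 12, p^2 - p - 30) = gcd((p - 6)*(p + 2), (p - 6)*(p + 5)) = p - 6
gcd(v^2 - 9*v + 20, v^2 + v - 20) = v - 4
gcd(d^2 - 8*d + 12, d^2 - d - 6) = 1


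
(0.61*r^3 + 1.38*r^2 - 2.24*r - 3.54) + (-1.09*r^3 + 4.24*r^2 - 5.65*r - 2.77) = -0.48*r^3 + 5.62*r^2 - 7.89*r - 6.31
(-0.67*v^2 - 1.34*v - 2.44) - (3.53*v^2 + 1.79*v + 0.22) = -4.2*v^2 - 3.13*v - 2.66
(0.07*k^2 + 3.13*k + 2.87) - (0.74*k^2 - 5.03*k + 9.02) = -0.67*k^2 + 8.16*k - 6.15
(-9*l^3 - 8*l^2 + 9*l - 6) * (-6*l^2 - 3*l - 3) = 54*l^5 + 75*l^4 - 3*l^3 + 33*l^2 - 9*l + 18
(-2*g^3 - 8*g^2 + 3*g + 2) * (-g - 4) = 2*g^4 + 16*g^3 + 29*g^2 - 14*g - 8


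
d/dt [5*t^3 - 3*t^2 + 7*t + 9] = 15*t^2 - 6*t + 7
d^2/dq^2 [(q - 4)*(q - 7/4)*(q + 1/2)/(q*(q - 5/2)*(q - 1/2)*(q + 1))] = (128*q^9 - 2016*q^8 + 7872*q^7 - 9400*q^6 - 3876*q^5 + 2220*q^4 + 15331*q^3 + 756*q^2 - 2940*q + 700)/(q^3*(64*q^9 - 384*q^8 + 432*q^7 + 1072*q^6 - 1716*q^5 - 1056*q^4 + 1637*q^3 + 135*q^2 - 525*q + 125))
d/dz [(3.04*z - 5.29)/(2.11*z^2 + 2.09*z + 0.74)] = (-6.4144*z^2 + 22.3238*z + 13.3057)/(4.4521*z^4 + 8.8198*z^3 + 7.4909*z^2 + 3.0932*z + 0.5476)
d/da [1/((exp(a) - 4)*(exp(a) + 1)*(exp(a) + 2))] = -((exp(a) - 4)*(exp(a) + 1) + (exp(a) - 4)*(exp(a) + 2) + (exp(a) + 1)*(exp(a) + 2))/(4*(exp(a) - 4)^2*(exp(a) + 2)^2*cosh(a/2)^2)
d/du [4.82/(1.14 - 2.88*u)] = 13.8816/(2.88*u - 1.14)^2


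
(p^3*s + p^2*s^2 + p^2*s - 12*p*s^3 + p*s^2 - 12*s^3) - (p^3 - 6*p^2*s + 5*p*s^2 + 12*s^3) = p^3*s - p^3 + p^2*s^2 + 7*p^2*s - 12*p*s^3 - 4*p*s^2 - 24*s^3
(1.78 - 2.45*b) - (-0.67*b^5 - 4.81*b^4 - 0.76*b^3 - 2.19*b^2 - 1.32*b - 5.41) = 0.67*b^5 + 4.81*b^4 + 0.76*b^3 + 2.19*b^2 - 1.13*b + 7.19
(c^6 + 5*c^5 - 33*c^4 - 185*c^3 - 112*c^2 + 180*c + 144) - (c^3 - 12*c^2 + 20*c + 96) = c^6 + 5*c^5 - 33*c^4 - 186*c^3 - 100*c^2 + 160*c + 48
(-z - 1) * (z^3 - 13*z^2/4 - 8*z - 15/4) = -z^4 + 9*z^3/4 + 45*z^2/4 + 47*z/4 + 15/4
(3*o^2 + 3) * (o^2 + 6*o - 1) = 3*o^4 + 18*o^3 + 18*o - 3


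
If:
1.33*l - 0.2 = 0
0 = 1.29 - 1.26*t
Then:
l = 0.15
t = 1.02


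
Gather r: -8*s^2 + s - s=-8*s^2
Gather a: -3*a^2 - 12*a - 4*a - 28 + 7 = -3*a^2 - 16*a - 21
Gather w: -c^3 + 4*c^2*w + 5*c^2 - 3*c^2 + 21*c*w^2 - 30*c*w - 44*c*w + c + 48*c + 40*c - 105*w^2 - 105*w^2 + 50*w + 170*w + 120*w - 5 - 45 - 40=-c^3 + 2*c^2 + 89*c + w^2*(21*c - 210) + w*(4*c^2 - 74*c + 340) - 90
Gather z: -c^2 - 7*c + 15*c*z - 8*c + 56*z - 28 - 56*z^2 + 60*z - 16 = -c^2 - 15*c - 56*z^2 + z*(15*c + 116) - 44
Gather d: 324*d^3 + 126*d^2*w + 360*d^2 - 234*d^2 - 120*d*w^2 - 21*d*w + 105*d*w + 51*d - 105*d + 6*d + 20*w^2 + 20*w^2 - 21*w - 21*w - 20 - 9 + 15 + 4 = 324*d^3 + d^2*(126*w + 126) + d*(-120*w^2 + 84*w - 48) + 40*w^2 - 42*w - 10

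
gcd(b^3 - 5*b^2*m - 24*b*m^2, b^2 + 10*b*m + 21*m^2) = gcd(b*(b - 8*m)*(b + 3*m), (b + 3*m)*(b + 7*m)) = b + 3*m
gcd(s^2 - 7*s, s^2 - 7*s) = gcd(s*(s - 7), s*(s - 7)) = s^2 - 7*s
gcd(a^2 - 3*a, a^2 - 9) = a - 3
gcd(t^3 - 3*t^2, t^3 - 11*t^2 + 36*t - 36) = t - 3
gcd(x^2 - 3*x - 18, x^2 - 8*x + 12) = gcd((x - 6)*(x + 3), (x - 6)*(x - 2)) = x - 6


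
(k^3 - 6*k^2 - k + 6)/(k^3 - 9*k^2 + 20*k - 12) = (k + 1)/(k - 2)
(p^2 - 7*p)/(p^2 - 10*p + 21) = p/(p - 3)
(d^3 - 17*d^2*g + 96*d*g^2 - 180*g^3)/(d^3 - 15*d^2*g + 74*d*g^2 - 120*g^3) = (d - 6*g)/(d - 4*g)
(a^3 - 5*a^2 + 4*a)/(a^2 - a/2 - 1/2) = 2*a*(a - 4)/(2*a + 1)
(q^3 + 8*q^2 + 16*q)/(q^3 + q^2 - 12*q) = (q + 4)/(q - 3)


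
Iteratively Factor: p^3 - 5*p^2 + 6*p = (p - 3)*(p^2 - 2*p) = p*(p - 3)*(p - 2)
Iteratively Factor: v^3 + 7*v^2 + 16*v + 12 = (v + 2)*(v^2 + 5*v + 6) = (v + 2)^2*(v + 3)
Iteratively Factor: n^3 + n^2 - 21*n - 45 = (n - 5)*(n^2 + 6*n + 9) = (n - 5)*(n + 3)*(n + 3)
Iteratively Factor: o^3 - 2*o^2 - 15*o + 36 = (o - 3)*(o^2 + o - 12) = (o - 3)^2*(o + 4)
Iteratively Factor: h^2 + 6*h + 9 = (h + 3)*(h + 3)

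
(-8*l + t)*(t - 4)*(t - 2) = -8*l*t^2 + 48*l*t - 64*l + t^3 - 6*t^2 + 8*t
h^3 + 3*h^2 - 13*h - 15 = (h - 3)*(h + 1)*(h + 5)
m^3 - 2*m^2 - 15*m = m*(m - 5)*(m + 3)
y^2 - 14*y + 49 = (y - 7)^2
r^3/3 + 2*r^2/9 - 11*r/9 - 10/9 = (r/3 + 1/3)*(r - 2)*(r + 5/3)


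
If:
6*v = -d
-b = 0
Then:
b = 0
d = -6*v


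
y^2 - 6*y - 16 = (y - 8)*(y + 2)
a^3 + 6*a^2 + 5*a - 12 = (a - 1)*(a + 3)*(a + 4)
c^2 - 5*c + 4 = (c - 4)*(c - 1)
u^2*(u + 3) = u^3 + 3*u^2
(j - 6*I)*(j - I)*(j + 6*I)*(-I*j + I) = -I*j^4 - j^3 + I*j^3 + j^2 - 36*I*j^2 - 36*j + 36*I*j + 36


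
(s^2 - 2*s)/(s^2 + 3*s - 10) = s/(s + 5)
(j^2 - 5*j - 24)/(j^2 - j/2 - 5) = 2*(-j^2 + 5*j + 24)/(-2*j^2 + j + 10)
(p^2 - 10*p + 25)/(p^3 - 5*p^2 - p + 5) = (p - 5)/(p^2 - 1)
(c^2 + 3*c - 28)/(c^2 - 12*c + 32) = (c + 7)/(c - 8)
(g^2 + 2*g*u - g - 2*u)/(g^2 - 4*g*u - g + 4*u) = (-g - 2*u)/(-g + 4*u)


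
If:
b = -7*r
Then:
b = -7*r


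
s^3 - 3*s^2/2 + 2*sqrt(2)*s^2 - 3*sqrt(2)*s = s*(s - 3/2)*(s + 2*sqrt(2))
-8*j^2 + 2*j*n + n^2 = (-2*j + n)*(4*j + n)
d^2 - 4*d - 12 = (d - 6)*(d + 2)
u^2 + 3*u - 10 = (u - 2)*(u + 5)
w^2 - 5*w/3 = w*(w - 5/3)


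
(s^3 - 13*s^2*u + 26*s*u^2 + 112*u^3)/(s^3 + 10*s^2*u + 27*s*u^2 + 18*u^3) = (s^3 - 13*s^2*u + 26*s*u^2 + 112*u^3)/(s^3 + 10*s^2*u + 27*s*u^2 + 18*u^3)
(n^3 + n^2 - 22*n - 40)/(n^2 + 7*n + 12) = (n^2 - 3*n - 10)/(n + 3)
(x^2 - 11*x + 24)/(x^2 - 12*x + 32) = (x - 3)/(x - 4)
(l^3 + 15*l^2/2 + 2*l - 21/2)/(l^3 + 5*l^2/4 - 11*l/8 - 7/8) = 4*(2*l^2 + 17*l + 21)/(8*l^2 + 18*l + 7)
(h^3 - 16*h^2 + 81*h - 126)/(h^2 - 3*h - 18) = (h^2 - 10*h + 21)/(h + 3)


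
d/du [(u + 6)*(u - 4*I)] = 2*u + 6 - 4*I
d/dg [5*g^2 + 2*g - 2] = 10*g + 2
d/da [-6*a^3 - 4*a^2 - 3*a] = -18*a^2 - 8*a - 3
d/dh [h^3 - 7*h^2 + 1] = h*(3*h - 14)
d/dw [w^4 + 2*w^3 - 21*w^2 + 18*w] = 4*w^3 + 6*w^2 - 42*w + 18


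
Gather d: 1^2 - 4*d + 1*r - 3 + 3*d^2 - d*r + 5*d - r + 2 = 3*d^2 + d*(1 - r)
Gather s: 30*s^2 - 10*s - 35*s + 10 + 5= 30*s^2 - 45*s + 15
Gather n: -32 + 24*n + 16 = 24*n - 16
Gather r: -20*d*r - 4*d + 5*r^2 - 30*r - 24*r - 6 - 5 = -4*d + 5*r^2 + r*(-20*d - 54) - 11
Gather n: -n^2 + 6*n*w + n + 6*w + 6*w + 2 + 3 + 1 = -n^2 + n*(6*w + 1) + 12*w + 6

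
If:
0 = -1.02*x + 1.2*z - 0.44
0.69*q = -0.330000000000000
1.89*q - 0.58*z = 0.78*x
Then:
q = -0.48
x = -0.88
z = -0.38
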